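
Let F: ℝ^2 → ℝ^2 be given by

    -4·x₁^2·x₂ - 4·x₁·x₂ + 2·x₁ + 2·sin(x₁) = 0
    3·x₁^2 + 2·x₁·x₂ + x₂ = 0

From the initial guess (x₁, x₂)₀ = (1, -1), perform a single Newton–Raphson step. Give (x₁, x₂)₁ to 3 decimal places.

(0.546, -0.395)

At (1, -1): F = (11.68294, 0.000).
Jacobian J = [[-8·x₁·x₂ - 4·x₂ + 2·cos(x₁) + 2, -4·x₁^2 - 4·x₁], [6·x₁ + 2·x₂, 2·x₁ + 1]].
At the point, J = [[15.08060, -8.000], [4.000, 3.000]] (det J = 77.24181).
Solving J·Δ = −F gives Δ = (-0.454, 0.605).
Then the next iterate is (x₁, x₂)₁ = (0.546, -0.395).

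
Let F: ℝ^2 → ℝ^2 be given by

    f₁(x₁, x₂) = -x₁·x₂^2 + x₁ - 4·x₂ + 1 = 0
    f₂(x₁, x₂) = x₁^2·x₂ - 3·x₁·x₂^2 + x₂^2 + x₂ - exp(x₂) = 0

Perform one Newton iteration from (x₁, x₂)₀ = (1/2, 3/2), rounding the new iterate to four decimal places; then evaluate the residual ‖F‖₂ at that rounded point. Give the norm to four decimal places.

At (1/2, 3/2): F = (-5.6250, -3.731689).
Jacobian J = [[-x₂^2 + 1, -2·x₁·x₂ - 4], [2·x₁·x₂ - 3·x₂^2, x₁^2 - 6·x₁·x₂ + 2·x₂ - exp(x₂) + 1]].
At the point, J = [[-1.2500, -5.5000], [-5.2500, -4.731689]] (det J = -22.960389).
Solving J·Δ = −F gives Δ = (0.2653, -1.0830).
Then the next iterate is (x₁, x₂)₁ = (0.7653, 0.4170).
Re-evaluating at (0.7653, 0.4170): F = (-0.035777, -1.081515), so ‖F‖₂ = 1.0821.

1.0821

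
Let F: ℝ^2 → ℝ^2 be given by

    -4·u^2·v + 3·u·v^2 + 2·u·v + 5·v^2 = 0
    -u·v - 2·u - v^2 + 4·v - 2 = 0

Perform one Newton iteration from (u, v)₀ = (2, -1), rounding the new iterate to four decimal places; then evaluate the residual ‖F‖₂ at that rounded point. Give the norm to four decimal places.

At (2, -1): F = (23.0000, -9.0000).
Jacobian J = [[-8·u·v + 3·v^2 + 2·v, -4·u^2 + 6·u·v + 2·u + 10·v], [-v - 2, -u - 2·v + 4]].
At the point, J = [[17.0000, -34.0000], [-1.0000, 4.0000]] (det J = 34.0000).
Solving J·Δ = −F gives Δ = (6.2941, 3.8235).
Then the next iterate is (u, v)₁ = (8.2941, 2.8235).
Re-evaluating at (8.2941, 2.8235): F = (-491.874891, -38.684744), so ‖F‖₂ = 493.3938.

493.3938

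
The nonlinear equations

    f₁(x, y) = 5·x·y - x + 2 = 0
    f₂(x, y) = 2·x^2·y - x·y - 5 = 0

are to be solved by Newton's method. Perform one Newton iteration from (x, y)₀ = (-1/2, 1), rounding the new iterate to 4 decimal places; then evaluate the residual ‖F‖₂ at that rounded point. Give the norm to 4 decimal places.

117.3413

At (-1/2, 1): F = (0.0000, -4.0000).
Jacobian J = [[5·y - 1, 5·x], [4·x·y - y, 2·x^2 - x]].
At the point, J = [[4.0000, -2.5000], [-3.0000, 1.0000]] (det J = -3.5000).
Solving J·Δ = −F gives Δ = (-2.8571, -4.5714).
Then the next iterate is (x, y)₁ = (-3.3571, -3.5714).
Re-evaluating at (-3.3571, -3.5714): F = (65.304835, -97.489763), so ‖F‖₂ = 117.3413.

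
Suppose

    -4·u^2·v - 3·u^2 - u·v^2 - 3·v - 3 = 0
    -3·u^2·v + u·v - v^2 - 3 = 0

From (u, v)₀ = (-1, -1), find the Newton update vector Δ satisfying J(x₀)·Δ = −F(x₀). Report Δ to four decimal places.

At (-1, -1): F = (2.0000, 0.0000).
Jacobian J = [[-8·u·v - 6·u - v^2, -4·u^2 - 2·u·v - 3], [-6·u·v + v, -3·u^2 + u - 2·v]].
At the point, J = [[-3.0000, -9.0000], [-7.0000, -2.0000]] (det J = -57.0000).
Solving J·Δ = −F gives Δ = (-0.0702, 0.2456).

(-0.0702, 0.2456)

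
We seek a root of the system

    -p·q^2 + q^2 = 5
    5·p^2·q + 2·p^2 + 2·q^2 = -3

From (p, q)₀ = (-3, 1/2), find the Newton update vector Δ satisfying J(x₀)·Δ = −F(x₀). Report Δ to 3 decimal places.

(3.782, 1.236)

At (-3, 1/2): F = (-4.000, 44.000).
Jacobian J = [[-q^2, -2·p·q + 2·q], [10·p·q + 4·p, 5·p^2 + 4·q]].
At the point, J = [[-0.250, 4.000], [-27.000, 47.000]] (det J = 96.250).
Solving J·Δ = −F gives Δ = (3.782, 1.236).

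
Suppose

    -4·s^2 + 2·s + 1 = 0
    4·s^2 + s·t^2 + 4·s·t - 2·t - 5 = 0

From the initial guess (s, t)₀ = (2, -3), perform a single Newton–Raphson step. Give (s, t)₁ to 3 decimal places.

At (2, -3): F = (-11.000, 11.000).
Jacobian J = [[-8·s + 2, 0], [8·s + t^2 + 4·t, 2·s·t + 4·s - 2]].
At the point, J = [[-14.000, 0.000], [13.000, -6.000]] (det J = 84.000).
Solving J·Δ = −F gives Δ = (-0.786, 0.131).
Then the next iterate is (s, t)₁ = (1.214, -2.869).

(1.214, -2.869)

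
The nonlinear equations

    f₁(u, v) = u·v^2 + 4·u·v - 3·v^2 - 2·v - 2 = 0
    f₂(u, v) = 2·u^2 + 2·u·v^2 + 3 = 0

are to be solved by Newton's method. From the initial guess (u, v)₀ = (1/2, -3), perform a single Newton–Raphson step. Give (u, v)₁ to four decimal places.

At (1/2, -3): F = (-24.5000, 12.5000).
Jacobian J = [[v^2 + 4·v, 2·u·v + 4·u - 6·v - 2], [4·u + 2·v^2, 4·u·v]].
At the point, J = [[-3.0000, 15.0000], [20.0000, -6.0000]] (det J = -282.0000).
Solving J·Δ = −F gives Δ = (-0.1436, 1.6046).
Then the next iterate is (u, v)₁ = (0.3564, -1.3954).

(0.3564, -1.3954)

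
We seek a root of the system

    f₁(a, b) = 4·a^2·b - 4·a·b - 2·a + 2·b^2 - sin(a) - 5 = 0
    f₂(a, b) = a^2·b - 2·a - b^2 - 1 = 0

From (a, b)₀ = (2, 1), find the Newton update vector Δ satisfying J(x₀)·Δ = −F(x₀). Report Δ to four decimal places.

At (2, 1): F = (0.090703, -2.0000).
Jacobian J = [[8·a·b - 4·b - cos(a) - 2, 4·a^2 - 4·a + 4·b], [2·a·b - 2, a^2 - 2·b]].
At the point, J = [[10.416147, 12.0000], [2.0000, 2.0000]] (det J = -3.167706).
Solving J·Δ = −F gives Δ = (7.6337, -6.6337).

(7.6337, -6.6337)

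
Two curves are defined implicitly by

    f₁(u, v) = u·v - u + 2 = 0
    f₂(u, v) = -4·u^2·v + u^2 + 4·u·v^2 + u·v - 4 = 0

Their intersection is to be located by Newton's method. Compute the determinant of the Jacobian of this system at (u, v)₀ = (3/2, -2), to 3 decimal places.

J = [[v - 1, u], [-8·u·v + 2·u + 4·v^2 + v, -4·u^2 + 8·u·v + u]].
At the point, J = [[-3.000, 1.500], [41.000, -31.500]].
det J = 33.000.

33.000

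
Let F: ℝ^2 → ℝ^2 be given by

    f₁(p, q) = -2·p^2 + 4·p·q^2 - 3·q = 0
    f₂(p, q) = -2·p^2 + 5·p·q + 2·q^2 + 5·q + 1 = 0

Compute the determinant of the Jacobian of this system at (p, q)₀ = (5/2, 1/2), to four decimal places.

-123.0000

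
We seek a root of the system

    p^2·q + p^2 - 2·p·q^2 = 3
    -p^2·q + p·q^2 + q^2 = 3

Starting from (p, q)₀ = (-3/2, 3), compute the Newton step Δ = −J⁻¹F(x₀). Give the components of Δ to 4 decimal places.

At (-3/2, 3): F = (33.0000, -14.2500).
Jacobian J = [[2·p·q + 2·p - 2·q^2, p^2 - 4·p·q], [-2·p·q + q^2, -p^2 + 2·p·q + 2·q]].
At the point, J = [[-30.0000, 20.2500], [18.0000, -5.2500]] (det J = -207.0000).
Solving J·Δ = −F gives Δ = (0.5571, -0.8043).

(0.5571, -0.8043)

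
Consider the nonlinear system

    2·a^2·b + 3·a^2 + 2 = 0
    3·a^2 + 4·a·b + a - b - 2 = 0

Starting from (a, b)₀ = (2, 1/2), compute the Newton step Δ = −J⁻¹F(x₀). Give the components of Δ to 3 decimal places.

(0.250, -2.750)

At (2, 1/2): F = (18.000, 15.500).
Jacobian J = [[4·a·b + 6·a, 2·a^2], [6·a + 4·b + 1, 4·a - 1]].
At the point, J = [[16.000, 8.000], [15.000, 7.000]] (det J = -8.000).
Solving J·Δ = −F gives Δ = (0.250, -2.750).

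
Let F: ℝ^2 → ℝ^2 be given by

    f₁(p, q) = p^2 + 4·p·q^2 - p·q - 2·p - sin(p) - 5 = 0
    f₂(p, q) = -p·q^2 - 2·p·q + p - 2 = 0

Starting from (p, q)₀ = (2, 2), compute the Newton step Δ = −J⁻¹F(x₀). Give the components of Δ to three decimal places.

(-16.524, 8.306)

At (2, 2): F = (22.09070, -16.000).
Jacobian J = [[2·p + 4·q^2 - q - cos(p) - 2, 8·p·q - p], [-q^2 - 2·q + 1, -2·p·q - 2·p]].
At the point, J = [[16.41615, 30.000], [-7.000, -12.000]] (det J = 13.00624).
Solving J·Δ = −F gives Δ = (-16.524, 8.306).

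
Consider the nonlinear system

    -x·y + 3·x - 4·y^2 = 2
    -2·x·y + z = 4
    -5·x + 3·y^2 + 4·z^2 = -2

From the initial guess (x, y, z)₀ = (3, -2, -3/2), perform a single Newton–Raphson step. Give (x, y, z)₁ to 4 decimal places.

At (3, -2, -3/2): F = (-3.0000, 6.5000, 8.0000).
Jacobian J = [[-y + 3, -x - 8·y, 0], [-2·y, -2·x, 1], [-5, 6·y, 8·z]].
At the point, J = [[5.0000, 13.0000, 0.0000], [4.0000, -6.0000, 1.0000], [-5.0000, -12.0000, -12.0000]] (det J = 979.0000).
Solving J·Δ = −F gives Δ = (-0.8846, 0.5710, 0.4642).
Then the next iterate is (x, y, z)₁ = (2.1154, -1.4290, -1.0358).

(2.1154, -1.4290, -1.0358)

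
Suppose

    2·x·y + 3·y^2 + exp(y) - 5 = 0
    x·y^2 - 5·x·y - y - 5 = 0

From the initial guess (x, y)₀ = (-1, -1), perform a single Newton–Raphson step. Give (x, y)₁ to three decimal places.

(1.193, -1.527)

At (-1, -1): F = (0.36788, -10.000).
Jacobian J = [[2·y, 2·x + 6·y + exp(y)], [y^2 - 5·y, 2·x·y - 5·x - 1]].
At the point, J = [[-2.000, -7.63212], [6.000, 6.000]] (det J = 33.79272).
Solving J·Δ = −F gives Δ = (2.193, -0.527).
Then the next iterate is (x, y)₁ = (1.193, -1.527).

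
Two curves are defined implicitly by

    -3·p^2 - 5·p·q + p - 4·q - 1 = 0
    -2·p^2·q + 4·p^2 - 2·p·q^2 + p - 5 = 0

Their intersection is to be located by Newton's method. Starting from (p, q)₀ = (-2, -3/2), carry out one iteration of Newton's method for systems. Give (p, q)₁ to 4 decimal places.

(-0.6425, -2.1380)

At (-2, -3/2): F = (-24.0000, 30.0000).
Jacobian J = [[-6·p - 5·q + 1, -5·p - 4], [-4·p·q + 8·p - 2·q^2 + 1, -2·p^2 - 4·p·q]].
At the point, J = [[20.5000, 6.0000], [-31.5000, -20.0000]] (det J = -221.0000).
Solving J·Δ = −F gives Δ = (1.3575, -0.6380).
Then the next iterate is (p, q)₁ = (-0.6425, -2.1380).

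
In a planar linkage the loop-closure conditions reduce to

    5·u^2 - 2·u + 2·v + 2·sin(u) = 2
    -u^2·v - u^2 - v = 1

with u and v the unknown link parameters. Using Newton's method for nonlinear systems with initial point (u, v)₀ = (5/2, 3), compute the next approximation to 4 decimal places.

(1.0235, 3.0730)

At (5/2, 3): F = (31.446944, -29.0000).
Jacobian J = [[10·u + 2·cos(u) - 2, 2], [-2·u·v - 2·u, -u^2 - 1]].
At the point, J = [[21.397713, 2.0000], [-20.0000, -7.2500]] (det J = -115.133418).
Solving J·Δ = −F gives Δ = (-1.4765, 0.0730).
Then the next iterate is (u, v)₁ = (1.0235, 3.0730).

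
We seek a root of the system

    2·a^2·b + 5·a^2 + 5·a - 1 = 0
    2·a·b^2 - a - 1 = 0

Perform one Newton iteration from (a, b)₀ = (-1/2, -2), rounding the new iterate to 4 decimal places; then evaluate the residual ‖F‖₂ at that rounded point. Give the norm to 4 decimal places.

2.8426

At (-1/2, -2): F = (-3.2500, -4.5000).
Jacobian J = [[4·a·b + 10·a + 5, 2·a^2], [2·b^2 - 1, 4·a·b]].
At the point, J = [[4.0000, 0.5000], [7.0000, 4.0000]] (det J = 12.5000).
Solving J·Δ = −F gives Δ = (0.8600, -0.3800).
Then the next iterate is (a, b)₁ = (0.3600, -2.3800).
Re-evaluating at (0.3600, -2.3800): F = (0.831104, 2.718368), so ‖F‖₂ = 2.8426.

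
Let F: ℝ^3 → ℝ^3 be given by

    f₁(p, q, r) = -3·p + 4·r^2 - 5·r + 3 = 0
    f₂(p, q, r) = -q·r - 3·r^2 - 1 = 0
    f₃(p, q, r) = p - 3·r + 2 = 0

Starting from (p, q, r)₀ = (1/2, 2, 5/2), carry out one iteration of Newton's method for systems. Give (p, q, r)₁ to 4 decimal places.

(6.0000, -9.0333, 2.6667)

At (1/2, 2, 5/2): F = (14.0000, -24.7500, -5.0000).
Jacobian J = [[-3, 0, 8·r - 5], [0, -r, -q - 6·r], [1, 0, -3]].
At the point, J = [[-3.0000, 0.0000, 15.0000], [0.0000, -2.5000, -17.0000], [1.0000, 0.0000, -3.0000]] (det J = 15.0000).
Solving J·Δ = −F gives Δ = (5.5000, -11.0333, 0.1667).
Then the next iterate is (p, q, r)₁ = (6.0000, -9.0333, 2.6667).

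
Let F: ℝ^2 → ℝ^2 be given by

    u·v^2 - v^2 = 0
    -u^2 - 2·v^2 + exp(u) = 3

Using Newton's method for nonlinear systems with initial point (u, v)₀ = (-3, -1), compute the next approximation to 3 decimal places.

(-0.847, -0.769)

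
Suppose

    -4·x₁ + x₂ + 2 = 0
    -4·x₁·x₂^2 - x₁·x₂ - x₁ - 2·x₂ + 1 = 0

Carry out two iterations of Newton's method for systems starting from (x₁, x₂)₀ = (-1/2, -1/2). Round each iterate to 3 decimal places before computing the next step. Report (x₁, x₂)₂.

(0.560, 0.240)

At (-1/2, -1/2): F = (3.500, 2.750).
Jacobian J = [[-4, 1], [-4·x₂^2 - x₂ - 1, -8·x₁·x₂ - x₁ - 2]].
At the point, J = [[-4.000, 1.000], [-1.500, -3.500]] (det J = 15.500).
Solving J·Δ = −F gives Δ = (0.968, 0.371).
Then the next iterate is (x₁, x₂)₁ = (0.468, -0.129).
Round to (0.468, -0.129) and repeat: F = (-0.001, 0.81922), J = [[-4.000, 1.000], [-0.93756, -1.98502]].
Δ = (0.092, 0.369), so (x₁, x₂)₂ = (0.560, 0.240).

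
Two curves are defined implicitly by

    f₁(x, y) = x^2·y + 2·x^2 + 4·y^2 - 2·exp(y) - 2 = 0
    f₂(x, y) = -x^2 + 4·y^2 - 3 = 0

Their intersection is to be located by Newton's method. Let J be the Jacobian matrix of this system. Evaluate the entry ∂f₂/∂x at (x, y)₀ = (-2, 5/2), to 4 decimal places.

∂f₂/∂x = -2·x.
At (-2, 5/2) this is 4.0000.

4.0000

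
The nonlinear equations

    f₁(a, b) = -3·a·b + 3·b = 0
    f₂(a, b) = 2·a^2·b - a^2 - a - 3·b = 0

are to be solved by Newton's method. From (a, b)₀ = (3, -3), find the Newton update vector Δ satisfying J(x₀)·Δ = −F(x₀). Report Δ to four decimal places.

(-0.5854, 2.1220)

At (3, -3): F = (18.0000, -57.0000).
Jacobian J = [[-3·b, -3·a + 3], [4·a·b - 2·a - 1, 2·a^2 - 3]].
At the point, J = [[9.0000, -6.0000], [-43.0000, 15.0000]] (det J = -123.0000).
Solving J·Δ = −F gives Δ = (-0.5854, 2.1220).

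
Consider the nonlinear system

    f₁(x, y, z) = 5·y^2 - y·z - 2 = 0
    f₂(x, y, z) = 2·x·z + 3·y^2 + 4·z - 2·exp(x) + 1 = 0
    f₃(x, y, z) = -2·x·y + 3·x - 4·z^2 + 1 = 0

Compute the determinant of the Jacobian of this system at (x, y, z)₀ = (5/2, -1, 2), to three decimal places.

3501.903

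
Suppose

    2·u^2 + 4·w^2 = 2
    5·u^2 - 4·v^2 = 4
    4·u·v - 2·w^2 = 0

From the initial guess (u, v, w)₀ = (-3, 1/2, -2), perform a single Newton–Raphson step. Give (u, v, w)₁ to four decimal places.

At (-3, 1/2, -2): F = (32.0000, 40.0000, -14.0000).
Jacobian J = [[4·u, 0, 8·w], [10·u, -8·v, 0], [4·v, 4·u, -4·w]].
At the point, J = [[-12.0000, 0.0000, -16.0000], [-30.0000, -4.0000, 0.0000], [2.0000, -12.0000, 8.0000]] (det J = -5504.0000).
Solving J·Δ = −F gives Δ = (1.3721, -0.2907, 0.9709).
Then the next iterate is (u, v, w)₁ = (-1.6279, 0.2093, -1.0291).

(-1.6279, 0.2093, -1.0291)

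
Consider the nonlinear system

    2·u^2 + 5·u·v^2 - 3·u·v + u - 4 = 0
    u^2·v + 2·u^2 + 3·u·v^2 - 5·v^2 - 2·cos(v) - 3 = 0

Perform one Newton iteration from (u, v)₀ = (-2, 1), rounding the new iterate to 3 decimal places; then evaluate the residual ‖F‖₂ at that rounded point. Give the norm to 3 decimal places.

At (-2, 1): F = (-2.000, -3.08060).
Jacobian J = [[4·u + 5·v^2 - 3·v + 1, 10·u·v - 3·u], [2·u·v + 4·u + 3·v^2, u^2 + 6·u·v - 10·v + 2·sin(v)]].
At the point, J = [[-5.000, -14.000], [-9.000, -16.31706]] (det J = -44.41471).
Solving J·Δ = −F gives Δ = (-0.236, -0.058).
Then the next iterate is (u, v)₁ = (-2.236, 0.942).
Re-evaluating at (-2.236, 0.942): F = (0.16160, 0.14350), so ‖F‖₂ = 0.216.

0.216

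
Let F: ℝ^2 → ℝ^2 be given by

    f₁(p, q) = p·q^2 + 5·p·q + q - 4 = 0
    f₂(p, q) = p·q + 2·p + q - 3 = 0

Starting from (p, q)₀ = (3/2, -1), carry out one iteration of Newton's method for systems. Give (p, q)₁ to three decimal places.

At (3/2, -1): F = (-11.000, -2.500).
Jacobian J = [[q^2 + 5·q, 2·p·q + 5·p + 1], [q + 2, p + 1]].
At the point, J = [[-4.000, 5.500], [1.000, 2.500]] (det J = -15.500).
Solving J·Δ = −F gives Δ = (-0.887, 1.355).
Then the next iterate is (p, q)₁ = (0.613, 0.355).

(0.613, 0.355)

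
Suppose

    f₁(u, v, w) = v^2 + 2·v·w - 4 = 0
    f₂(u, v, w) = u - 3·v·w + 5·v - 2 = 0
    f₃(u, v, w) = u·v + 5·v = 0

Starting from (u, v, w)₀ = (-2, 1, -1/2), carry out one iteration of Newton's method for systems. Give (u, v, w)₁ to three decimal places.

(-8.900, 2.300, 0.850)

At (-2, 1, -1/2): F = (-4.000, 2.500, 3.000).
Jacobian J = [[0, 2·v + 2·w, 2·v], [1, -3·w + 5, -3·v], [v, u + 5, 0]].
At the point, J = [[0.000, 1.000, 2.000], [1.000, 6.500, -3.000], [1.000, 3.000, 0.000]] (det J = -10.000).
Solving J·Δ = −F gives Δ = (-6.900, 1.300, 1.350).
Then the next iterate is (u, v, w)₁ = (-8.900, 2.300, 0.850).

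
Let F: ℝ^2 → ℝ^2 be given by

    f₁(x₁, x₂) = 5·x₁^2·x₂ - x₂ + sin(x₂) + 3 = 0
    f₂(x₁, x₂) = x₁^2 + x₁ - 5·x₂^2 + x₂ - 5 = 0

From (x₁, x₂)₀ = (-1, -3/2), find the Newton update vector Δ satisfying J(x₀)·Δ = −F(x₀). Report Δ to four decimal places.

At (-1, -3/2): F = (-3.997495, -17.7500).
Jacobian J = [[10·x₁·x₂, 5·x₁^2 + cos(x₂) - 1], [2·x₁ + 1, -10·x₂ + 1]].
At the point, J = [[15.0000, 4.070737], [-1.0000, 16.0000]] (det J = 244.070737).
Solving J·Δ = −F gives Δ = (-0.0340, 1.1073).

(-0.0340, 1.1073)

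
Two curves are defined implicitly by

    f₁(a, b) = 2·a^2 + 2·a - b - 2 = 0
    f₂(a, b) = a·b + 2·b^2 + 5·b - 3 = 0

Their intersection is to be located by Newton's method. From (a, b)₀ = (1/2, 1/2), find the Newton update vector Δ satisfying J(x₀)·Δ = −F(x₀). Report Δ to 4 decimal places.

(0.2377, -0.0492)

At (1/2, 1/2): F = (-1.0000, 0.2500).
Jacobian J = [[4·a + 2, -1], [b, a + 4·b + 5]].
At the point, J = [[4.0000, -1.0000], [0.5000, 7.5000]] (det J = 30.5000).
Solving J·Δ = −F gives Δ = (0.2377, -0.0492).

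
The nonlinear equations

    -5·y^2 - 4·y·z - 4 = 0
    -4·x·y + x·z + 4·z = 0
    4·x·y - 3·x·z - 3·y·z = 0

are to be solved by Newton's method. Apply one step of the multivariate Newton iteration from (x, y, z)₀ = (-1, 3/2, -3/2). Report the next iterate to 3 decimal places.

(-1.362, 3.677, -5.807)

At (-1, 3/2, -3/2): F = (-6.250, 1.500, -3.750).
Jacobian J = [[0, -10·y - 4·z, -4·y], [-4·y + z, -4·x, x + 4], [4·y - 3·z, 4·x - 3·z, -3·x - 3·y]].
At the point, J = [[0.000, -9.000, -6.000], [-7.500, 4.000, 3.000], [10.500, 0.500, -1.500]] (det J = 92.250).
Solving J·Δ = −F gives Δ = (-0.362, 2.177, -4.307).
Then the next iterate is (x, y, z)₁ = (-1.362, 3.677, -5.807).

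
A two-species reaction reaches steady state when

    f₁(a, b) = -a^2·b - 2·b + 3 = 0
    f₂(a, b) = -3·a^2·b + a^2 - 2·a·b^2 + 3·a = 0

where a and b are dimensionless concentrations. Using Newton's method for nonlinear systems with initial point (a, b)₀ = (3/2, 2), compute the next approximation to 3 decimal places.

At (3/2, 2): F = (-5.500, -18.750).
Jacobian J = [[-2·a·b, -a^2 - 2], [-6·a·b + 2·a - 2·b^2 + 3, -3·a^2 - 4·a·b]].
At the point, J = [[-6.000, -4.250], [-20.000, -18.750]] (det J = 27.500).
Solving J·Δ = −F gives Δ = (-0.852, -0.091).
Then the next iterate is (a, b)₁ = (0.648, 1.909).

(0.648, 1.909)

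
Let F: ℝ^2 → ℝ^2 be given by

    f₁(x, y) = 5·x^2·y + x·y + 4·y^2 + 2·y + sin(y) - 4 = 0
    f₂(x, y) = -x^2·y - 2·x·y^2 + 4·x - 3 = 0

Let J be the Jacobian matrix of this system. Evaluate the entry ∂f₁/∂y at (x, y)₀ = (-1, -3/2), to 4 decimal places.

-5.9293

∂f₁/∂y = 5·x^2 + x + 8·y + cos(y) + 2.
At (-1, -3/2) this is -5.9293.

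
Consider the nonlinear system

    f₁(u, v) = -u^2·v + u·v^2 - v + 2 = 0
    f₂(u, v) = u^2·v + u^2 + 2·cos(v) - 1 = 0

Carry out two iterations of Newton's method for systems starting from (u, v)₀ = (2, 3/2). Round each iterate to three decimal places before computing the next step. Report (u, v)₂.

(-0.091, 0.948)

At (2, 3/2): F = (-1.000, 9.14147).
Jacobian J = [[-2·u·v + v^2, -u^2 + 2·u·v - 1], [2·u·v + 2·u, u^2 - 2·sin(v)]].
At the point, J = [[-3.750, 1.000], [10.000, 2.00501]] (det J = -17.51879).
Solving J·Δ = −F gives Δ = (-0.636, -1.386).
Then the next iterate is (u, v)₁ = (1.364, 0.114).
Round to (1.364, 0.114) and repeat: F = (1.69163, 3.05961), J = [[-0.29800, -2.54950], [3.03899, 1.63299]].
Δ = (-1.455, 0.834), so (u, v)₂ = (-0.091, 0.948).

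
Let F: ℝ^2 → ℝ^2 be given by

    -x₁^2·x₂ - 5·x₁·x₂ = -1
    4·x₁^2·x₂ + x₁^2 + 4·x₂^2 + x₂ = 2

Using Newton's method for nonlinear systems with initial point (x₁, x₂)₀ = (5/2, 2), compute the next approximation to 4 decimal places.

At (5/2, 2): F = (-36.5000, 72.2500).
Jacobian J = [[-2·x₁·x₂ - 5·x₂, -x₁^2 - 5·x₁], [8·x₁·x₂ + 2·x₁, 4·x₁^2 + 8·x₂ + 1]].
At the point, J = [[-20.0000, -18.7500], [45.0000, 42.0000]] (det J = 3.7500).
Solving J·Δ = −F gives Δ = (47.5500, -52.6667).
Then the next iterate is (x₁, x₂)₁ = (50.0500, -50.6667).

(50.0500, -50.6667)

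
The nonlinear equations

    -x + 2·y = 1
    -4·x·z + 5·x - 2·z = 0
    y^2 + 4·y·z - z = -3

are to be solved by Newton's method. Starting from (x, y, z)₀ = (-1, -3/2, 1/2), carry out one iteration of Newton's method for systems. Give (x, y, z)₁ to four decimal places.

(0.3750, 0.6875, 0.4375)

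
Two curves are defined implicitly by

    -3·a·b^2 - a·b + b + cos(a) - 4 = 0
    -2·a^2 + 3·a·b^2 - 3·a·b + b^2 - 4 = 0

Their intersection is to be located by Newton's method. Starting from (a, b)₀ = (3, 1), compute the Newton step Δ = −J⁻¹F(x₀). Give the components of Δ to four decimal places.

(-2.0868, -0.3674)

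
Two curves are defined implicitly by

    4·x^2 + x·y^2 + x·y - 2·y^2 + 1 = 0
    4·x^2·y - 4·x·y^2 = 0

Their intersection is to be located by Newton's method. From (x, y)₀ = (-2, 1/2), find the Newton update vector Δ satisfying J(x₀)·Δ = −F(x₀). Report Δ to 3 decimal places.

(1.000, -0.042)

At (-2, 1/2): F = (15.000, 10.000).
Jacobian J = [[8·x + y^2 + y, 2·x·y + x - 4·y], [8·x·y - 4·y^2, 4·x^2 - 8·x·y]].
At the point, J = [[-15.250, -6.000], [-9.000, 24.000]] (det J = -420.000).
Solving J·Δ = −F gives Δ = (1.000, -0.042).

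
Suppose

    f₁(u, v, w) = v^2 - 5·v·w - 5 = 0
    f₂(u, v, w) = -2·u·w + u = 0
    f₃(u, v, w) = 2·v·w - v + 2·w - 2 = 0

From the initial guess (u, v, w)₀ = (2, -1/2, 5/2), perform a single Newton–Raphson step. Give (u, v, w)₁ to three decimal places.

(0.830, -0.543, 1.670)

At (2, -1/2, 5/2): F = (1.500, -8.000, 1.000).
Jacobian J = [[0, 2·v - 5·w, -5·v], [-2·w + 1, 0, -2·u], [0, 2·w - 1, 2·v + 2]].
At the point, J = [[0.000, -13.500, 2.500], [-4.000, 0.000, -4.000], [0.000, 4.000, 1.000]] (det J = -94.000).
Solving J·Δ = −F gives Δ = (-1.170, -0.043, -0.830).
Then the next iterate is (u, v, w)₁ = (0.830, -0.543, 1.670).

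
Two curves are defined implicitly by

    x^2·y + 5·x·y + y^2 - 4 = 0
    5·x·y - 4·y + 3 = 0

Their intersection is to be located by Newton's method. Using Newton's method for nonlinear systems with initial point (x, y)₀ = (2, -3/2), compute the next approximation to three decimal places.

(49.000, 58.250)

At (2, -3/2): F = (-22.750, -6.000).
Jacobian J = [[2·x·y + 5·y, x^2 + 5·x + 2·y], [5·y, 5·x - 4]].
At the point, J = [[-13.500, 11.000], [-7.500, 6.000]] (det J = 1.500).
Solving J·Δ = −F gives Δ = (47.000, 59.750).
Then the next iterate is (x, y)₁ = (49.000, 58.250).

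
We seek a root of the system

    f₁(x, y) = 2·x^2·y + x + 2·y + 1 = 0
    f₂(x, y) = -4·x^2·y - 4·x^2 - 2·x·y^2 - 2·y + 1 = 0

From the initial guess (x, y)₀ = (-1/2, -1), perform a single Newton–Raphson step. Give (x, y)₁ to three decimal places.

At (-1/2, -1): F = (-2.000, 4.000).
Jacobian J = [[4·x·y + 1, 2·x^2 + 2], [-8·x·y - 8·x - 2·y^2, -4·x^2 - 4·x·y - 2]].
At the point, J = [[3.000, 2.500], [-2.000, -5.000]] (det J = -10.000).
Solving J·Δ = −F gives Δ = (0.000, 0.800).
Then the next iterate is (x, y)₁ = (-0.500, -0.200).

(-0.500, -0.200)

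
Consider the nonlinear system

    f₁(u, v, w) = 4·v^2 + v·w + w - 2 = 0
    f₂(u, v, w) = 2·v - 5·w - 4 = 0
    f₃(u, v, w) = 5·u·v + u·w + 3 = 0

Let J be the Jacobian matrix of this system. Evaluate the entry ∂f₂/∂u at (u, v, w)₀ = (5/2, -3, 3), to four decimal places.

0.0000

∂f₂/∂u = 0.
At (5/2, -3, 3) this is 0.0000.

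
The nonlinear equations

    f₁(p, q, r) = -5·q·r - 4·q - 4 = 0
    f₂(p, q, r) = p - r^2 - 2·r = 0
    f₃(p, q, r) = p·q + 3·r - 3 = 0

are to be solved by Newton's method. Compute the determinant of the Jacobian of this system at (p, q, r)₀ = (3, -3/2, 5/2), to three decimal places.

J = [[0, -5·r - 4, -5·q], [1, 0, -2·r - 2], [q, p, 3]].
At the point, J = [[0.000, -16.500, 7.500], [1.000, 0.000, -7.000], [-1.500, 3.000, 3.000]].
det J = -101.250.

-101.250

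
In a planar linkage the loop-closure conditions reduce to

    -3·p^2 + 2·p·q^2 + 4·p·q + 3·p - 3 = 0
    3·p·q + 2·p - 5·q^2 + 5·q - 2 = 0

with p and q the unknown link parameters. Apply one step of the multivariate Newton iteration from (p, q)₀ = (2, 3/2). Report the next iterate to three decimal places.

(0.581, 1.006)

At (2, 3/2): F = (12.000, 7.250).
Jacobian J = [[-6·p + 2·q^2 + 4·q + 3, 4·p·q + 4·p], [3·q + 2, 3·p - 10·q + 5]].
At the point, J = [[1.500, 20.000], [6.500, -4.000]] (det J = -136.000).
Solving J·Δ = −F gives Δ = (-1.419, -0.494).
Then the next iterate is (p, q)₁ = (0.581, 1.006).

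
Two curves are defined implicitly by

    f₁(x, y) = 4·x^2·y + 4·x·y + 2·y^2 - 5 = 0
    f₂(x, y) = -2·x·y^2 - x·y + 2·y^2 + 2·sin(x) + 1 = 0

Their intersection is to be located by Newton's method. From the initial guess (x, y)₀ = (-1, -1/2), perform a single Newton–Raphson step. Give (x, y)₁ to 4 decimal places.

(2.4214, 0.6714)

At (-1, -1/2): F = (-4.5000, -0.182942).
Jacobian J = [[8·x·y + 4·y, 4·x^2 + 4·x + 4·y], [-2·y^2 - y + 2·cos(x), -4·x·y - x + 4·y]].
At the point, J = [[2.0000, -2.0000], [1.080605, -3.0000]] (det J = -3.838791).
Solving J·Δ = −F gives Δ = (3.4214, 1.1714).
Then the next iterate is (x, y)₁ = (2.4214, 0.6714).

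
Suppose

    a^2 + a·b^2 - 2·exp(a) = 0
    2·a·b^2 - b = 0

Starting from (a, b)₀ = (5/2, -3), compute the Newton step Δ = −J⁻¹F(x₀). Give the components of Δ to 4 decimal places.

(-0.9877, 0.9749)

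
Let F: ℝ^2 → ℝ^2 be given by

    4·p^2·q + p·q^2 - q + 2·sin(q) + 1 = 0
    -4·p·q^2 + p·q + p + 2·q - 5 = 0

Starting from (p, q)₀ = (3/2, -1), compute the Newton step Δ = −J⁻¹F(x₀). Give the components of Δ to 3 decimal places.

At (3/2, -1): F = (-7.18294, -13.000).
Jacobian J = [[8·p·q + q^2, 4·p^2 + 2·p·q + 2·cos(q) - 1], [-4·q^2 + q + 1, -8·p·q + p + 2]].
At the point, J = [[-11.000, 6.08060], [-4.000, 15.500]] (det J = -146.17758).
Solving J·Δ = −F gives Δ = (-0.221, 0.782).

(-0.221, 0.782)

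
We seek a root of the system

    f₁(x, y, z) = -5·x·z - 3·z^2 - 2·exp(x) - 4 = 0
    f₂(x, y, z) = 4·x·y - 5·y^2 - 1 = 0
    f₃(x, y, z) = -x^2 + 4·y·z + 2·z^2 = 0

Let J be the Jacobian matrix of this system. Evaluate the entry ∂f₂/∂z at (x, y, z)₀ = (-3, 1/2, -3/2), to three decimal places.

∂f₂/∂z = 0.
At (-3, 1/2, -3/2) this is 0.000.

0.000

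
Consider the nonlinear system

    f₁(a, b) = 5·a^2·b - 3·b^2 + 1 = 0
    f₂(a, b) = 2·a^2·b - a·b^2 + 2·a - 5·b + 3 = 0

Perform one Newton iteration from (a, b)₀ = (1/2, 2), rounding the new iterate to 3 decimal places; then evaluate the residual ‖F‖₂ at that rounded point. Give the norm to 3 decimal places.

1.188

At (1/2, 2): F = (-8.500, -7.000).
Jacobian J = [[10·a·b, 5·a^2 - 6·b], [4·a·b - b^2 + 2, 2·a^2 - 2·a·b - 5]].
At the point, J = [[10.000, -10.750], [2.000, -6.500]] (det J = -43.500).
Solving J·Δ = −F gives Δ = (-0.460, -1.218).
Then the next iterate is (a, b)₁ = (0.040, 0.782).
Re-evaluating at (0.040, 0.782): F = (-0.82832, -0.85196), so ‖F‖₂ = 1.188.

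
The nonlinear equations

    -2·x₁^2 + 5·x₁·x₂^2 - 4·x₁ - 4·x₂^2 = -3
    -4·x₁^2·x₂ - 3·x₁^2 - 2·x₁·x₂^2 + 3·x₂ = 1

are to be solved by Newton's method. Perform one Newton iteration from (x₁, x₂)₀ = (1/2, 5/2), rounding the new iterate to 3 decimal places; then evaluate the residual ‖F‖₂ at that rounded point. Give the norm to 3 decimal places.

At (1/2, 5/2): F = (-8.875, -3.000).
Jacobian J = [[-4·x₁ + 5·x₂^2 - 4, 10·x₁·x₂ - 8·x₂], [-8·x₁·x₂ - 6·x₁ - 2·x₂^2, -4·x₁^2 - 4·x₁·x₂ + 3]].
At the point, J = [[25.250, -7.500], [-25.500, -3.000]] (det J = -267.000).
Solving J·Δ = −F gives Δ = (0.015, -1.131).
Then the next iterate is (x₁, x₂)₁ = (0.515, 1.369).
Re-evaluating at (0.515, 1.369): F = (-2.26113, -1.07143), so ‖F‖₂ = 2.502.

2.502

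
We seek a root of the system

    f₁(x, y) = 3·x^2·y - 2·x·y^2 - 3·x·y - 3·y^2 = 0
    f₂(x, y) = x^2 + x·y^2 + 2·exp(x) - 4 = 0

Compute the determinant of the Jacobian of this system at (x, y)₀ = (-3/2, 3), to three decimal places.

413.480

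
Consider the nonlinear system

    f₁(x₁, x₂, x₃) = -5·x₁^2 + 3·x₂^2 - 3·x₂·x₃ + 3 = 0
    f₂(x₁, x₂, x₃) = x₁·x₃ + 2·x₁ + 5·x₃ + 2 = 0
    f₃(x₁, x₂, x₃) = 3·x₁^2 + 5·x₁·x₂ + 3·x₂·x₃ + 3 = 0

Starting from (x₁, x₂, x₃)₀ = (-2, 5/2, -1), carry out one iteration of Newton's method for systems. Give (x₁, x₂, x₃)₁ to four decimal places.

(-1.4844, 2.0361, 0.4948)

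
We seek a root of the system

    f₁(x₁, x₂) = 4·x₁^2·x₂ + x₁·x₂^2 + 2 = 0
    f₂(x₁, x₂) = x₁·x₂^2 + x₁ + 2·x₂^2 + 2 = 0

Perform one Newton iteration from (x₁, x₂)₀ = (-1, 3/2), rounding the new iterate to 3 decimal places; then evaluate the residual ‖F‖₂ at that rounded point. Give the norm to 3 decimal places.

2.408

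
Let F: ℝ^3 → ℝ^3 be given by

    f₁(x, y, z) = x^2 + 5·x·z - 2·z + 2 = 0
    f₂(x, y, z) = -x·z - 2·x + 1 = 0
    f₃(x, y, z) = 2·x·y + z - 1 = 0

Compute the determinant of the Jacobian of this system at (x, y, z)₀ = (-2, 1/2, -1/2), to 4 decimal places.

-124.0000

J = [[2·x + 5·z, 0, 5·x - 2], [-z - 2, 0, -x], [2·y, 2·x, 1]].
At the point, J = [[-6.5000, 0.0000, -12.0000], [-1.5000, 0.0000, 2.0000], [1.0000, -4.0000, 1.0000]].
det J = -124.0000.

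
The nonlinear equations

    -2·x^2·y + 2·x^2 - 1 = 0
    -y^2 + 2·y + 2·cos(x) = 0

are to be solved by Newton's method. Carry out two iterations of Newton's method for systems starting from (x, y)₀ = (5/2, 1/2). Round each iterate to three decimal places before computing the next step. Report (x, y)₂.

(2.111, 0.916)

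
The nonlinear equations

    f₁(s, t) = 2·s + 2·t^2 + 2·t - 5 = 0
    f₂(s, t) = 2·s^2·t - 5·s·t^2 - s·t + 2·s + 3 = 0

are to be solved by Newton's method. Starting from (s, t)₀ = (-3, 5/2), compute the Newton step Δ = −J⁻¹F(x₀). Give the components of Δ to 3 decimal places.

At (-3, 5/2): F = (6.500, 143.250).
Jacobian J = [[2, 4·t + 2], [4·s·t - 5·t^2 - t + 2, 2·s^2 - 10·s·t - s]].
At the point, J = [[2.000, 12.000], [-61.750, 96.000]] (det J = 933.000).
Solving J·Δ = −F gives Δ = (1.174, -0.737).

(1.174, -0.737)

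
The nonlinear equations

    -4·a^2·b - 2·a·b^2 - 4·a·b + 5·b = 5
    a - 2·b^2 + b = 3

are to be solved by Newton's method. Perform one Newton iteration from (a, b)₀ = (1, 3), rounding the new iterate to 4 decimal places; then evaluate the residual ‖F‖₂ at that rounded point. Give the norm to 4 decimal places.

11.3022

At (1, 3): F = (-32.0000, -17.0000).
Jacobian J = [[-8·a·b - 2·b^2 - 4·b, -4·a^2 - 4·a·b - 4·a + 5], [1, -4·b + 1]].
At the point, J = [[-54.0000, -15.0000], [1.0000, -11.0000]] (det J = 609.0000).
Solving J·Δ = −F gives Δ = (-0.1593, -1.5599).
Then the next iterate is (a, b)₁ = (0.8407, 1.4401).
Re-evaluating at (0.8407, 1.4401): F = (-10.200619, -4.866976), so ‖F‖₂ = 11.3022.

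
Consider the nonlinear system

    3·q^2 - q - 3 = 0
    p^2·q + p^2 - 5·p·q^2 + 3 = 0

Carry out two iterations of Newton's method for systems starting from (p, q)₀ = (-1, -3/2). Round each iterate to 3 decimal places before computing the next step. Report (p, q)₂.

At (-1, -3/2): F = (5.250, 13.750).
Jacobian J = [[0, 6·q - 1], [2·p·q + 2·p - 5·q^2, p^2 - 10·p·q]].
At the point, J = [[0.000, -10.000], [-10.250, -14.000]] (det J = -102.500).
Solving J·Δ = −F gives Δ = (0.624, 0.525).
Then the next iterate is (p, q)₁ = (-0.376, -0.975).
Round to (-0.376, -0.975) and repeat: F = (0.82687, 4.79071), J = [[0.000, -6.850], [-4.77192, -3.52462]].
Δ = (0.915, 0.121), so (p, q)₂ = (0.539, -0.854).

(0.539, -0.854)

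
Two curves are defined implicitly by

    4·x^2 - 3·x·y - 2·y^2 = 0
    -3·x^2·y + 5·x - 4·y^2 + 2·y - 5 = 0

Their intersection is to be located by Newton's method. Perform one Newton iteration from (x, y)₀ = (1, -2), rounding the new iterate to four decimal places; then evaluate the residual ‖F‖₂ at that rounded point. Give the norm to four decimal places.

At (1, -2): F = (2.0000, -14.0000).
Jacobian J = [[8·x - 3·y, -3·x - 4·y], [-6·x·y + 5, -3·x^2 - 8·y + 2]].
At the point, J = [[14.0000, 5.0000], [17.0000, 15.0000]] (det J = 125.0000).
Solving J·Δ = −F gives Δ = (-0.8000, 1.8400).
Then the next iterate is (x, y)₁ = (0.2000, -0.1600).
Re-evaluating at (0.2000, -0.1600): F = (0.2048, -4.4032), so ‖F‖₂ = 4.4080.

4.4080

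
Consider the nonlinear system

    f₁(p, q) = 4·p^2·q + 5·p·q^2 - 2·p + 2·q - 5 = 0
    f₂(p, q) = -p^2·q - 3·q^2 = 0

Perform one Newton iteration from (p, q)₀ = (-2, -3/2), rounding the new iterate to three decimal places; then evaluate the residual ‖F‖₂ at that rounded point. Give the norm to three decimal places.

15.338

At (-2, -3/2): F = (-50.500, -0.750).
Jacobian J = [[8·p·q + 5·q^2 - 2, 4·p^2 + 10·p·q + 2], [-2·p·q, -p^2 - 6·q]].
At the point, J = [[33.250, 48.000], [-6.000, 5.000]] (det J = 454.250).
Solving J·Δ = −F gives Δ = (0.477, 0.722).
Then the next iterate is (p, q)₁ = (-1.523, -0.778).
Re-evaluating at (-1.523, -0.778): F = (-15.33761, -0.01126), so ‖F‖₂ = 15.338.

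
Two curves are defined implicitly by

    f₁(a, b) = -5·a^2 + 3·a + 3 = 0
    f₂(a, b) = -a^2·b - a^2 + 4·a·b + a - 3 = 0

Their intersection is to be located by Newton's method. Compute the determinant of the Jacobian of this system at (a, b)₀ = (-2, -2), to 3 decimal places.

-276.000

J = [[-10·a + 3, 0], [-2·a·b - 2·a + 4·b + 1, -a^2 + 4·a]].
At the point, J = [[23.000, 0.000], [-11.000, -12.000]].
det J = -276.000.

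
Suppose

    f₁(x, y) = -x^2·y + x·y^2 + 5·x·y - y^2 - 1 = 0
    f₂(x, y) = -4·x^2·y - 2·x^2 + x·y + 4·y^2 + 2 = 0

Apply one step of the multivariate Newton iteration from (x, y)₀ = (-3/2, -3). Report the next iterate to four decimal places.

At (-3/2, -3): F = (5.7500, 65.0000).
Jacobian J = [[-2·x·y + y^2 + 5·y, -x^2 + 2·x·y + 5·x - 2·y], [-8·x·y - 4·x + y, -4·x^2 + x + 8·y]].
At the point, J = [[-15.0000, 5.2500], [-33.0000, -34.5000]] (det J = 690.7500).
Solving J·Δ = −F gives Δ = (0.7812, 1.1368).
Then the next iterate is (x, y)₁ = (-0.7188, -1.8632).

(-0.7188, -1.8632)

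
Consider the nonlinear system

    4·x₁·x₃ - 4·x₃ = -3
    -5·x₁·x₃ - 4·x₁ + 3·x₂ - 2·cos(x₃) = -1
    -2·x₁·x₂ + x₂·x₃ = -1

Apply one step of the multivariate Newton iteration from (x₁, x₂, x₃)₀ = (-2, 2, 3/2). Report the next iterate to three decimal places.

(0.505, 1.639, 1.502)

At (-2, 2, 3/2): F = (-15.000, 29.85853, 12.000).
Jacobian J = [[4·x₃, 0, 4·x₁ - 4], [-5·x₃ - 4, 3, -5·x₁ + 2·sin(x₃)], [-2·x₂, -2·x₁ + x₃, x₂]].
At the point, J = [[6.000, 0.000, -12.000], [-11.500, 3.000, 11.99499], [-4.000, 5.500, 2.000]] (det J = 255.16533).
Solving J·Δ = −F gives Δ = (2.505, -0.361, 0.002).
Then the next iterate is (x₁, x₂, x₃)₁ = (0.505, 1.639, 1.502).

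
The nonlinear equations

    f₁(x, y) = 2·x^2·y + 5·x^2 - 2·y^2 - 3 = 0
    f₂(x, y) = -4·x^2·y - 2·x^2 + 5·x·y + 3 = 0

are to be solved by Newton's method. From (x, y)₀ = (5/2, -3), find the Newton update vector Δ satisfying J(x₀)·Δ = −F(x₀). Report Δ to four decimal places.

(-0.4344, 1.0236)

At (5/2, -3): F = (-27.2500, 28.0000).
Jacobian J = [[4·x·y + 10·x, 2·x^2 - 4·y], [-8·x·y - 4·x + 5·y, -4·x^2 + 5·x]].
At the point, J = [[-5.0000, 24.5000], [35.0000, -12.5000]] (det J = -795.0000).
Solving J·Δ = −F gives Δ = (-0.4344, 1.0236).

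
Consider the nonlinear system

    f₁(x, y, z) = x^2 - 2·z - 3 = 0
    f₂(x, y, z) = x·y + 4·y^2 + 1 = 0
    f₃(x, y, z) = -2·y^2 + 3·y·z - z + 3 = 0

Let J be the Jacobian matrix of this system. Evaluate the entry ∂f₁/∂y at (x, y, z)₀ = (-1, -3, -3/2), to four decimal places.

0.0000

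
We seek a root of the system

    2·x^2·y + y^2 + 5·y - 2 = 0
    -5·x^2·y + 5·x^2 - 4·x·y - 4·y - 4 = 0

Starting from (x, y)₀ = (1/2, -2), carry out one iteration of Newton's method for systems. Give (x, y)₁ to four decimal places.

(9.1591, 27.0909)

At (1/2, -2): F = (-9.0000, 11.7500).
Jacobian J = [[4·x·y, 2·x^2 + 2·y + 5], [-10·x·y + 10·x - 4·y, -5·x^2 - 4·x - 4]].
At the point, J = [[-4.0000, 1.5000], [23.0000, -7.2500]] (det J = -5.5000).
Solving J·Δ = −F gives Δ = (8.6591, 29.0909).
Then the next iterate is (x, y)₁ = (9.1591, 27.0909).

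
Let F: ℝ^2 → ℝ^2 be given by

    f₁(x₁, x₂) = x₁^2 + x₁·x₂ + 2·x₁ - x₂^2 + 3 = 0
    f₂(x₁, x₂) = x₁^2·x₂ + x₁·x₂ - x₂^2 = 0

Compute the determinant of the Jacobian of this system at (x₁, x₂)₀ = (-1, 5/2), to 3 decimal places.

-27.500

J = [[2·x₁ + x₂ + 2, x₁ - 2·x₂], [2·x₁·x₂ + x₂, x₁^2 + x₁ - 2·x₂]].
At the point, J = [[2.500, -6.000], [-2.500, -5.000]].
det J = -27.500.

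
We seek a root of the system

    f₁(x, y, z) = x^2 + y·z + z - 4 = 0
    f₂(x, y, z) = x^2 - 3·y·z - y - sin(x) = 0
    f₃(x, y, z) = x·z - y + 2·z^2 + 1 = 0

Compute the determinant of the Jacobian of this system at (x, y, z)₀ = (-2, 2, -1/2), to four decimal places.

49.1693

J = [[2·x, z, y + 1], [2·x - cos(x), -3·z - 1, -3·y], [z, -1, x + 4·z]].
At the point, J = [[-4.0000, -0.5000, 3.0000], [-3.583853, 0.5000, -6.0000], [-0.5000, -1.0000, -4.0000]].
det J = 49.1693.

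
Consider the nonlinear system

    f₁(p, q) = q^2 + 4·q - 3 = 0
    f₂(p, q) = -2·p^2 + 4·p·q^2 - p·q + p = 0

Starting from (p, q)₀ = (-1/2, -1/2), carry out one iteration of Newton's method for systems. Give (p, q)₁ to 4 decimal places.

At (-1/2, -1/2): F = (-4.7500, -1.7500).
Jacobian J = [[0, 2·q + 4], [-4·p + 4·q^2 - q + 1, 8·p·q - p]].
At the point, J = [[0.0000, 3.0000], [4.5000, 2.5000]] (det J = -13.5000).
Solving J·Δ = −F gives Δ = (-0.4907, 1.5833).
Then the next iterate is (p, q)₁ = (-0.9907, 1.0833).

(-0.9907, 1.0833)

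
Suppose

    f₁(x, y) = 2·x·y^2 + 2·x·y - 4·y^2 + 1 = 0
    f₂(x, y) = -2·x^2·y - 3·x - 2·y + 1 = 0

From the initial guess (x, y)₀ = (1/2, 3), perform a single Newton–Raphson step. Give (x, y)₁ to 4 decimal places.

At (1/2, 3): F = (-23.0000, -8.0000).
Jacobian J = [[2·y^2 + 2·y, 4·x·y + 2·x - 8·y], [-4·x·y - 3, -2·x^2 - 2]].
At the point, J = [[24.0000, -17.0000], [-9.0000, -2.5000]] (det J = -213.0000).
Solving J·Δ = −F gives Δ = (-0.3685, -1.8732).
Then the next iterate is (x, y)₁ = (0.1315, 1.1268).

(0.1315, 1.1268)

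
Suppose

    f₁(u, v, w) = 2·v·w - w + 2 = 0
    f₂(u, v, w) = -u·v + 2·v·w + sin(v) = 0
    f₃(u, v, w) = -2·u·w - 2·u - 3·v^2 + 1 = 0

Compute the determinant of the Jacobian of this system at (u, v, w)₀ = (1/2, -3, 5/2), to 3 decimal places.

-324.990

J = [[0, 2·w, 2·v - 1], [-v, -u + 2·w + cos(v), 2·v], [-2·w - 2, -6·v, -2·u]].
At the point, J = [[0.000, 5.000, -7.000], [3.000, 3.51001, -6.000], [-7.000, 18.000, -1.000]].
det J = -324.990.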